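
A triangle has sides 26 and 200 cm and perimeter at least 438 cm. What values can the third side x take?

Triangle inequality alone gives 174 < x < 226.
The perimeter condition gives x ≥ 438 − 26 − 200 = 212.
Intersecting the two: 212 ≤ x < 226.

212 ≤ x < 226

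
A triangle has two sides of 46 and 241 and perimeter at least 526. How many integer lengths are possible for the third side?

Triangle inequality: 195 < x < 287. Perimeter ≥ 526 gives x ≥ 526 − 46 − 241 = 239.
So 239 ≤ x < 287; integers 239 through 286: 48 values.

48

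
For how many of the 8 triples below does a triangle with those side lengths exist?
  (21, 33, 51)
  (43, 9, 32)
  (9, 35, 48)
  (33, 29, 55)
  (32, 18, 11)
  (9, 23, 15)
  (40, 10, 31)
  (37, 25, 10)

4

(21,33,51): 21+33 > 51 → valid
(9,32,43): 9+32 ≤ 43 → not valid
(9,35,48): 9+35 ≤ 48 → not valid
(29,33,55): 29+33 > 55 → valid
(11,18,32): 11+18 ≤ 32 → not valid
(9,15,23): 9+15 > 23 → valid
(10,31,40): 10+31 > 40 → valid
(10,25,37): 10+25 ≤ 37 → not valid
4 of the 8 triples form a triangle.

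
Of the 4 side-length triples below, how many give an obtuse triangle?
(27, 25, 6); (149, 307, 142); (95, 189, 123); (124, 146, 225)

(27,25,6): 6²+25² = 661 < 729 = 27² → obtuse
(149,307,142): 142+149 ≤ 307, not a triangle
(95,189,123): 95²+123² = 24154 < 35721 = 189² → obtuse
(124,146,225): 124²+146² = 36692 < 50625 = 225² → obtuse
3 of the 4 are obtuse.

3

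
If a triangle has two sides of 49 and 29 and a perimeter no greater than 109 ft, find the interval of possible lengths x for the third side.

Triangle inequality alone gives 20 < x < 78.
The perimeter condition gives x ≤ 109 − 49 − 29 = 31.
Intersecting the two: 20 < x ≤ 31.

20 < x ≤ 31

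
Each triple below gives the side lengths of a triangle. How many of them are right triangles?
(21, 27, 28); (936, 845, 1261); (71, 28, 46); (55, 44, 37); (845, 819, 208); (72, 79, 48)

2

(21,27,28): 21²+27² = 1170 > 784 = 28² → acute
(936,845,1261): 845²+936² = 1590121 = 1261² → right
(71,28,46): 28²+46² = 2900 < 5041 = 71² → obtuse
(55,44,37): 37²+44² = 3305 > 3025 = 55² → acute
(845,819,208): 208²+819² = 714025 = 845² → right
(72,79,48): 48²+72² = 7488 > 6241 = 79² → acute
2 of the 6 are right.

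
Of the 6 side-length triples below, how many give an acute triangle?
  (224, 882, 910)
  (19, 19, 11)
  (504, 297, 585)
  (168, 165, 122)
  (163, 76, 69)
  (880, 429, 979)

2

(224,882,910): 224²+882² = 828100 = 910² → right
(19,19,11): 11²+19² = 482 > 361 = 19² → acute
(504,297,585): 297²+504² = 342225 = 585² → right
(168,165,122): 122²+165² = 42109 > 28224 = 168² → acute
(163,76,69): 69+76 ≤ 163, not a triangle
(880,429,979): 429²+880² = 958441 = 979² → right
2 of the 6 are acute.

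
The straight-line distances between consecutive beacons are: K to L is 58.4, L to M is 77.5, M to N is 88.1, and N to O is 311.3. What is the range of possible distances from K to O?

87.3 ≤ KO ≤ 535.3

The maximum is all hops collinear in one direction: 58.4 + 77.5 + 88.1 + 311.3 = 535.3.
The longest hop is 311.3; the others sum to 224.0. Folding the others back against it leaves at least 311.3 − 224.0 = 87.3.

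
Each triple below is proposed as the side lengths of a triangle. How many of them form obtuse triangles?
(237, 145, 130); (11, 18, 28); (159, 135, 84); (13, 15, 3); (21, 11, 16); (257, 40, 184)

4

(237,145,130): 130²+145² = 37925 < 56169 = 237² → obtuse
(11,18,28): 11²+18² = 445 < 784 = 28² → obtuse
(159,135,84): 84²+135² = 25281 = 159² → right
(13,15,3): 3²+13² = 178 < 225 = 15² → obtuse
(21,11,16): 11²+16² = 377 < 441 = 21² → obtuse
(257,40,184): 40+184 ≤ 257, not a triangle
4 of the 6 are obtuse.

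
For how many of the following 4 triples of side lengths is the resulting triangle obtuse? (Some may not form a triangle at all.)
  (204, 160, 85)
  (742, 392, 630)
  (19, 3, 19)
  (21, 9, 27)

(204,160,85): 85²+160² = 32825 < 41616 = 204² → obtuse
(742,392,630): 392²+630² = 550564 = 742² → right
(19,3,19): 3²+19² = 370 > 361 = 19² → acute
(21,9,27): 9²+21² = 522 < 729 = 27² → obtuse
2 of the 4 are obtuse.

2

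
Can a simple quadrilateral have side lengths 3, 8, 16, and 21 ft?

A quadrilateral exists iff every side is shorter than the sum of the others — equivalently, the longest side is less than the sum of the rest.
Longest side 21 < 27 (sum of the remaining 3), so yes.

Yes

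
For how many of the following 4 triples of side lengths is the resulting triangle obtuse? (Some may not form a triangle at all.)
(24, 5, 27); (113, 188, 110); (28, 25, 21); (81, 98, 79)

2

(24,5,27): 5²+24² = 601 < 729 = 27² → obtuse
(113,188,110): 110²+113² = 24869 < 35344 = 188² → obtuse
(28,25,21): 21²+25² = 1066 > 784 = 28² → acute
(81,98,79): 79²+81² = 12802 > 9604 = 98² → acute
2 of the 4 are obtuse.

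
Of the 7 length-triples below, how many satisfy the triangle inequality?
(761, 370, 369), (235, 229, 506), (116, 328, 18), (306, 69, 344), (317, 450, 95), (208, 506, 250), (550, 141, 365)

(369,370,761): 369+370 ≤ 761 → not valid
(229,235,506): 229+235 ≤ 506 → not valid
(18,116,328): 18+116 ≤ 328 → not valid
(69,306,344): 69+306 > 344 → valid
(95,317,450): 95+317 ≤ 450 → not valid
(208,250,506): 208+250 ≤ 506 → not valid
(141,365,550): 141+365 ≤ 550 → not valid
1 of the 7 triples forms a triangle.

1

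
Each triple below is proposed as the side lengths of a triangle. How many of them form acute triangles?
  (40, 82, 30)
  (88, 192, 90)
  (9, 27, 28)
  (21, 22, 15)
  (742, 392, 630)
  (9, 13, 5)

2

(40,82,30): 30+40 ≤ 82, not a triangle
(88,192,90): 88+90 ≤ 192, not a triangle
(9,27,28): 9²+27² = 810 > 784 = 28² → acute
(21,22,15): 15²+21² = 666 > 484 = 22² → acute
(742,392,630): 392²+630² = 550564 = 742² → right
(9,13,5): 5²+9² = 106 < 169 = 13² → obtuse
2 of the 6 are acute.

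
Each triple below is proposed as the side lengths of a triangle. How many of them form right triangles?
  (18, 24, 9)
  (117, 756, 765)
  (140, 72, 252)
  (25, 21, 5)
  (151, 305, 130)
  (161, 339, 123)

1

(18,24,9): 9²+18² = 405 < 576 = 24² → obtuse
(117,756,765): 117²+756² = 585225 = 765² → right
(140,72,252): 72+140 ≤ 252, not a triangle
(25,21,5): 5²+21² = 466 < 625 = 25² → obtuse
(151,305,130): 130+151 ≤ 305, not a triangle
(161,339,123): 123+161 ≤ 339, not a triangle
1 of the 6 is right.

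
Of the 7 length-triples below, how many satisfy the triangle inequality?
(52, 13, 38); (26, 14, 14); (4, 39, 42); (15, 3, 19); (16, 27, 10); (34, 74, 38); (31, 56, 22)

2

(13,38,52): 13+38 ≤ 52 → not valid
(14,14,26): 14+14 > 26 → valid
(4,39,42): 4+39 > 42 → valid
(3,15,19): 3+15 ≤ 19 → not valid
(10,16,27): 10+16 ≤ 27 → not valid
(34,38,74): 34+38 ≤ 74 → not valid
(22,31,56): 22+31 ≤ 56 → not valid
2 of the 7 triples form a triangle.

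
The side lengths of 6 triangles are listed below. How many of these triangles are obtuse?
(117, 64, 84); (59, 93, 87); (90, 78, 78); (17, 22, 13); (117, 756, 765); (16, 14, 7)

(117,64,84): 64²+84² = 11152 < 13689 = 117² → obtuse
(59,93,87): 59²+87² = 11050 > 8649 = 93² → acute
(90,78,78): 78²+78² = 12168 > 8100 = 90² → acute
(17,22,13): 13²+17² = 458 < 484 = 22² → obtuse
(117,756,765): 117²+756² = 585225 = 765² → right
(16,14,7): 7²+14² = 245 < 256 = 16² → obtuse
3 of the 6 are obtuse.

3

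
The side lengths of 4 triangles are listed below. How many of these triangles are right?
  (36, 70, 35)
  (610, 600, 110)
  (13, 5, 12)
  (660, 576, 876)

(36,70,35): 35²+36² = 2521 < 4900 = 70² → obtuse
(610,600,110): 110²+600² = 372100 = 610² → right
(13,5,12): 5²+12² = 169 = 13² → right
(660,576,876): 576²+660² = 767376 = 876² → right
3 of the 4 are right.

3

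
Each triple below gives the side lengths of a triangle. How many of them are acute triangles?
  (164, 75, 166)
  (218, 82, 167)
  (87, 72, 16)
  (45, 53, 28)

1

(164,75,166): 75²+164² = 32521 > 27556 = 166² → acute
(218,82,167): 82²+167² = 34613 < 47524 = 218² → obtuse
(87,72,16): 16²+72² = 5440 < 7569 = 87² → obtuse
(45,53,28): 28²+45² = 2809 = 53² → right
1 of the 4 is acute.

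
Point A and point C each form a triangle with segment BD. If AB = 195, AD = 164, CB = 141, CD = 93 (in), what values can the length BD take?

From triangle ABD: |195 − 164| < BD < 195 + 164, i.e. 31 < BD < 359.
From triangle CBD: 48 < BD < 234.
Both must hold, so BD lies in the intersection.

48 < BD < 234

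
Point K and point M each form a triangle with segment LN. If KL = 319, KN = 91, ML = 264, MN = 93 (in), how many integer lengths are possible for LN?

128

From triangle KLN: 228 < LN < 410.
From triangle MLN: 171 < LN < 357.
Intersection: 228 < LN < 357, so integers 229 through 356: 128 values.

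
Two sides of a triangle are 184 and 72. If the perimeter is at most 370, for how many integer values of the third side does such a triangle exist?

2

Triangle inequality: 112 < x < 256. Perimeter ≤ 370 gives x ≤ 370 − 184 − 72 = 114.
So 112 < x ≤ 114; integers 113 through 114: 2 values.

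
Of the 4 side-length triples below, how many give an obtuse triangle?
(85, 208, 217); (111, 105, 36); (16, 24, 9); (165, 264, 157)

(85,208,217): 85²+208² = 50489 > 47089 = 217² → acute
(111,105,36): 36²+105² = 12321 = 111² → right
(16,24,9): 9²+16² = 337 < 576 = 24² → obtuse
(165,264,157): 157²+165² = 51874 < 69696 = 264² → obtuse
2 of the 4 are obtuse.

2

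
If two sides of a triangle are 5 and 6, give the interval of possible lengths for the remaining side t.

1 < t < 11

By the triangle inequality, t must be less than 5 + 6 = 11 and greater than |5 − 6| = 1.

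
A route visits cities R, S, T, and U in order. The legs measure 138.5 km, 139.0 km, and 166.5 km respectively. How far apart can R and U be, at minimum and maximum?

0 ≤ RU ≤ 444.0 km

The maximum is all hops collinear in one direction: 138.5 + 139.0 + 166.5 = 444.0.
The longest hop is 166.5; the others sum to 277.5. Since 166.5 ≤ 277.5, the path can fold back on itself completely, so the minimum distance is 0.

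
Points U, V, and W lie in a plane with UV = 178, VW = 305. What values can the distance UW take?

127 ≤ UW ≤ 483

By the triangle inequality, |178 − 305| ≤ UW ≤ 178 + 305.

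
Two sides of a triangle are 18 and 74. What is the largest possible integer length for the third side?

The third side must be strictly less than 18 + 74 = 92.
The largest integer below 92 is 91.

91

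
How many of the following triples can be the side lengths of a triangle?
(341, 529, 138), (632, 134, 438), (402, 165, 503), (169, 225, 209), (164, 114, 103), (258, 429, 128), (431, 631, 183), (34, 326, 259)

3

(138,341,529): 138+341 ≤ 529 → not valid
(134,438,632): 134+438 ≤ 632 → not valid
(165,402,503): 165+402 > 503 → valid
(169,209,225): 169+209 > 225 → valid
(103,114,164): 103+114 > 164 → valid
(128,258,429): 128+258 ≤ 429 → not valid
(183,431,631): 183+431 ≤ 631 → not valid
(34,259,326): 34+259 ≤ 326 → not valid
3 of the 8 triples form a triangle.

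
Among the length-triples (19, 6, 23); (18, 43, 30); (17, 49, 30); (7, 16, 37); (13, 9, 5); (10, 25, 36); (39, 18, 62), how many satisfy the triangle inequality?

(6,19,23): 6+19 > 23 → valid
(18,30,43): 18+30 > 43 → valid
(17,30,49): 17+30 ≤ 49 → not valid
(7,16,37): 7+16 ≤ 37 → not valid
(5,9,13): 5+9 > 13 → valid
(10,25,36): 10+25 ≤ 36 → not valid
(18,39,62): 18+39 ≤ 62 → not valid
3 of the 7 triples form a triangle.

3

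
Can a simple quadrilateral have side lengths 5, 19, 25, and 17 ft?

Yes

A quadrilateral exists iff every side is shorter than the sum of the others — equivalently, the longest side is less than the sum of the rest.
Longest side 25 < 41 (sum of the remaining 3), so yes.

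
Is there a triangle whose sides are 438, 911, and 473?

The two shorter sides sum to 911, exactly equal to the longest side 911.
That gives only a degenerate (flat) triangle — the inequality must be strict.

No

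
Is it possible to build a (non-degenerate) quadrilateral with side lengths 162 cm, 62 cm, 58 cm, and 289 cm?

For a quadrilateral, each side must be shorter than the sum of the others.
Here the longest side is 289, but the remaining 3 sides sum to only 282.

No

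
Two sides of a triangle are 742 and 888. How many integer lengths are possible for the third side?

The third side lies in the open interval (146, 1630).
Integers from 147 to 1629 inclusive: 1629 − 147 + 1 = 1483.

1483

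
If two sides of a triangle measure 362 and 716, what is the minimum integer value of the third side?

355

The third side must be strictly greater than |362 − 716| = 354.
The smallest integer above 354 is 355.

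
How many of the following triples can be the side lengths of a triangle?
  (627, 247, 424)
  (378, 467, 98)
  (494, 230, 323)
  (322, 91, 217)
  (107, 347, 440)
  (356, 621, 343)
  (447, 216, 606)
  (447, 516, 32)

(247,424,627): 247+424 > 627 → valid
(98,378,467): 98+378 > 467 → valid
(230,323,494): 230+323 > 494 → valid
(91,217,322): 91+217 ≤ 322 → not valid
(107,347,440): 107+347 > 440 → valid
(343,356,621): 343+356 > 621 → valid
(216,447,606): 216+447 > 606 → valid
(32,447,516): 32+447 ≤ 516 → not valid
6 of the 8 triples form a triangle.

6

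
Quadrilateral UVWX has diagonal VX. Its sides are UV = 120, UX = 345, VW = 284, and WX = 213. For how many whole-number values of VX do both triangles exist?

239

From triangle UVX: 225 < VX < 465.
From triangle WVX: 71 < VX < 497.
Intersection: 225 < VX < 465, so integers 226 through 464: 239 values.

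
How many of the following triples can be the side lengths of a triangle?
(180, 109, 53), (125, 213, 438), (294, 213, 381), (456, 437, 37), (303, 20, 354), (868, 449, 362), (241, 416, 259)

3

(53,109,180): 53+109 ≤ 180 → not valid
(125,213,438): 125+213 ≤ 438 → not valid
(213,294,381): 213+294 > 381 → valid
(37,437,456): 37+437 > 456 → valid
(20,303,354): 20+303 ≤ 354 → not valid
(362,449,868): 362+449 ≤ 868 → not valid
(241,259,416): 241+259 > 416 → valid
3 of the 7 triples form a triangle.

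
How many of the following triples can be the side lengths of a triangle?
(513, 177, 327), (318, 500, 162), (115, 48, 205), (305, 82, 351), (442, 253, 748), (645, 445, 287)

2

(177,327,513): 177+327 ≤ 513 → not valid
(162,318,500): 162+318 ≤ 500 → not valid
(48,115,205): 48+115 ≤ 205 → not valid
(82,305,351): 82+305 > 351 → valid
(253,442,748): 253+442 ≤ 748 → not valid
(287,445,645): 287+445 > 645 → valid
2 of the 6 triples form a triangle.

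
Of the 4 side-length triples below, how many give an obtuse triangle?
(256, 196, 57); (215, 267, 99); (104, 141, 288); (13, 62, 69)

2

(256,196,57): 57+196 ≤ 256, not a triangle
(215,267,99): 99²+215² = 56026 < 71289 = 267² → obtuse
(104,141,288): 104+141 ≤ 288, not a triangle
(13,62,69): 13²+62² = 4013 < 4761 = 69² → obtuse
2 of the 4 are obtuse.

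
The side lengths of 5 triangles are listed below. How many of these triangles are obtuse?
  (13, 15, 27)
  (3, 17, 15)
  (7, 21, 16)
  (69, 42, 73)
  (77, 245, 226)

(13,15,27): 13²+15² = 394 < 729 = 27² → obtuse
(3,17,15): 3²+15² = 234 < 289 = 17² → obtuse
(7,21,16): 7²+16² = 305 < 441 = 21² → obtuse
(69,42,73): 42²+69² = 6525 > 5329 = 73² → acute
(77,245,226): 77²+226² = 57005 < 60025 = 245² → obtuse
4 of the 5 are obtuse.

4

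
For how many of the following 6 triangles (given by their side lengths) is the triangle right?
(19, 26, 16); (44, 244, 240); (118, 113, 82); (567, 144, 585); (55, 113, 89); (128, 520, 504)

(19,26,16): 16²+19² = 617 < 676 = 26² → obtuse
(44,244,240): 44²+240² = 59536 = 244² → right
(118,113,82): 82²+113² = 19493 > 13924 = 118² → acute
(567,144,585): 144²+567² = 342225 = 585² → right
(55,113,89): 55²+89² = 10946 < 12769 = 113² → obtuse
(128,520,504): 128²+504² = 270400 = 520² → right
3 of the 6 are right.

3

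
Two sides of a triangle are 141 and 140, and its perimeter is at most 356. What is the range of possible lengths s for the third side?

1 < s ≤ 75

Triangle inequality alone gives 1 < s < 281.
The perimeter condition gives s ≤ 356 − 141 − 140 = 75.
Intersecting the two: 1 < s ≤ 75.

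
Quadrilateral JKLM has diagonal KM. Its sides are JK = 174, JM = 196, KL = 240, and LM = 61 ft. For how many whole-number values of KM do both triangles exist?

From triangle JKM: 22 < KM < 370.
From triangle LKM: 179 < KM < 301.
Intersection: 179 < KM < 301, so integers 180 through 300: 121 values.

121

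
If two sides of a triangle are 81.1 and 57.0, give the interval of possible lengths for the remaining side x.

By the triangle inequality, x must be less than 81.1 + 57.0 = 138.1 and greater than |81.1 − 57.0| = 24.1.

24.1 < x < 138.1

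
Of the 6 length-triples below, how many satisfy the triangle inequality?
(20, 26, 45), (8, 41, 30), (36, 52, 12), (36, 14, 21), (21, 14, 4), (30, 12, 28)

(20,26,45): 20+26 > 45 → valid
(8,30,41): 8+30 ≤ 41 → not valid
(12,36,52): 12+36 ≤ 52 → not valid
(14,21,36): 14+21 ≤ 36 → not valid
(4,14,21): 4+14 ≤ 21 → not valid
(12,28,30): 12+28 > 30 → valid
2 of the 6 triples form a triangle.

2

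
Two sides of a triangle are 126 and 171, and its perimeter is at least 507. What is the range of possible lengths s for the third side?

210 ≤ s < 297

Triangle inequality alone gives 45 < s < 297.
The perimeter condition gives s ≥ 507 − 126 − 171 = 210.
Intersecting the two: 210 ≤ s < 297.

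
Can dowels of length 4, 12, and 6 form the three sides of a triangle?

The longest side is 12, but the other two sum to only 10.
10 < 12, so the triangle inequality fails.

No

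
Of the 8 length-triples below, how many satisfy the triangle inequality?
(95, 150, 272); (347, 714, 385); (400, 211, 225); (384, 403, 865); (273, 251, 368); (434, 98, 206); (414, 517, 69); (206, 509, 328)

4

(95,150,272): 95+150 ≤ 272 → not valid
(347,385,714): 347+385 > 714 → valid
(211,225,400): 211+225 > 400 → valid
(384,403,865): 384+403 ≤ 865 → not valid
(251,273,368): 251+273 > 368 → valid
(98,206,434): 98+206 ≤ 434 → not valid
(69,414,517): 69+414 ≤ 517 → not valid
(206,328,509): 206+328 > 509 → valid
4 of the 8 triples form a triangle.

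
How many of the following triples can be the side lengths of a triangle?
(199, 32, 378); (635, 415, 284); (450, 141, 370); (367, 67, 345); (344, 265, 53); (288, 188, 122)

4

(32,199,378): 32+199 ≤ 378 → not valid
(284,415,635): 284+415 > 635 → valid
(141,370,450): 141+370 > 450 → valid
(67,345,367): 67+345 > 367 → valid
(53,265,344): 53+265 ≤ 344 → not valid
(122,188,288): 122+188 > 288 → valid
4 of the 6 triples form a triangle.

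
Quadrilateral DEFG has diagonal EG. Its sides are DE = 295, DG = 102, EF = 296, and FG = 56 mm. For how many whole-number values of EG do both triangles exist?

111

From triangle DEG: 193 < EG < 397.
From triangle FEG: 240 < EG < 352.
Intersection: 240 < EG < 352, so integers 241 through 351: 111 values.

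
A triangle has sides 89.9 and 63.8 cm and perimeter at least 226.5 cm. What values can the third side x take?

Triangle inequality alone gives 26.1 < x < 153.7.
The perimeter condition gives x ≥ 226.5 − 89.9 − 63.8 = 72.8.
Intersecting the two: 72.8 ≤ x < 153.7.

72.8 ≤ x < 153.7 cm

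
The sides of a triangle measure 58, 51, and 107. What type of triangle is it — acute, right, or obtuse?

obtuse

Compare the square of the longest side to the sum of squares of the other two: 51² + 58² = 5965 < 11449 = 107².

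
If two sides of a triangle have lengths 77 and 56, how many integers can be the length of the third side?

The third side lies in the open interval (21, 133).
Integers from 22 to 132 inclusive: 132 − 22 + 1 = 111.

111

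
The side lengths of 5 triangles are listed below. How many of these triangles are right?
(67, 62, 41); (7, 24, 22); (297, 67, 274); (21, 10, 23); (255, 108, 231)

(67,62,41): 41²+62² = 5525 > 4489 = 67² → acute
(7,24,22): 7²+22² = 533 < 576 = 24² → obtuse
(297,67,274): 67²+274² = 79565 < 88209 = 297² → obtuse
(21,10,23): 10²+21² = 541 > 529 = 23² → acute
(255,108,231): 108²+231² = 65025 = 255² → right
1 of the 5 is right.

1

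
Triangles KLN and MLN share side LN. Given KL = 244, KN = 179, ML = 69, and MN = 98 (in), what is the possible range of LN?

65 < LN < 167

From triangle KLN: |244 − 179| < LN < 244 + 179, i.e. 65 < LN < 423.
From triangle MLN: 29 < LN < 167.
Both must hold, so LN lies in the intersection.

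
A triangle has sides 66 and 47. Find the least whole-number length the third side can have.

20

The third side must be strictly greater than |66 − 47| = 19.
The smallest integer above 19 is 20.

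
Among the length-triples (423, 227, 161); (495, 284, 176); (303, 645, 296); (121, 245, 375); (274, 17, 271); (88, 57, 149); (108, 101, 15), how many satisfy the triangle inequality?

(161,227,423): 161+227 ≤ 423 → not valid
(176,284,495): 176+284 ≤ 495 → not valid
(296,303,645): 296+303 ≤ 645 → not valid
(121,245,375): 121+245 ≤ 375 → not valid
(17,271,274): 17+271 > 274 → valid
(57,88,149): 57+88 ≤ 149 → not valid
(15,101,108): 15+101 > 108 → valid
2 of the 7 triples form a triangle.

2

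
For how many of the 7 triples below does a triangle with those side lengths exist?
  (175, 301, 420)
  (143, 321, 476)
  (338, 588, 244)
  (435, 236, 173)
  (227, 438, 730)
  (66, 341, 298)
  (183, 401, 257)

3

(175,301,420): 175+301 > 420 → valid
(143,321,476): 143+321 ≤ 476 → not valid
(244,338,588): 244+338 ≤ 588 → not valid
(173,236,435): 173+236 ≤ 435 → not valid
(227,438,730): 227+438 ≤ 730 → not valid
(66,298,341): 66+298 > 341 → valid
(183,257,401): 183+257 > 401 → valid
3 of the 7 triples form a triangle.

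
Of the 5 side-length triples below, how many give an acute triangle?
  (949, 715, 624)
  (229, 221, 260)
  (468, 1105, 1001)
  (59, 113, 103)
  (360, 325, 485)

2

(949,715,624): 624²+715² = 900601 = 949² → right
(229,221,260): 221²+229² = 101282 > 67600 = 260² → acute
(468,1105,1001): 468²+1001² = 1221025 = 1105² → right
(59,113,103): 59²+103² = 14090 > 12769 = 113² → acute
(360,325,485): 325²+360² = 235225 = 485² → right
2 of the 5 are acute.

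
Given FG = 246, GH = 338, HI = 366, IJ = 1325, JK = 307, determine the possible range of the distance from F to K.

68 ≤ FK ≤ 2582

The maximum is all hops collinear in one direction: 246 + 338 + 366 + 1325 + 307 = 2582.
The longest hop is 1325; the others sum to 1257. Folding the others back against it leaves at least 1325 − 1257 = 68.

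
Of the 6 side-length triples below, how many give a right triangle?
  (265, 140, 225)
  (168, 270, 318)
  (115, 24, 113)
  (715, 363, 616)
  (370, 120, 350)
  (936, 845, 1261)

(265,140,225): 140²+225² = 70225 = 265² → right
(168,270,318): 168²+270² = 101124 = 318² → right
(115,24,113): 24²+113² = 13345 > 13225 = 115² → acute
(715,363,616): 363²+616² = 511225 = 715² → right
(370,120,350): 120²+350² = 136900 = 370² → right
(936,845,1261): 845²+936² = 1590121 = 1261² → right
5 of the 6 are right.

5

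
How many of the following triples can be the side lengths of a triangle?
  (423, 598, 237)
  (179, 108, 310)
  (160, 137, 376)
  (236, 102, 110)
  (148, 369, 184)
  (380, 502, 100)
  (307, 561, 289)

(237,423,598): 237+423 > 598 → valid
(108,179,310): 108+179 ≤ 310 → not valid
(137,160,376): 137+160 ≤ 376 → not valid
(102,110,236): 102+110 ≤ 236 → not valid
(148,184,369): 148+184 ≤ 369 → not valid
(100,380,502): 100+380 ≤ 502 → not valid
(289,307,561): 289+307 > 561 → valid
2 of the 7 triples form a triangle.

2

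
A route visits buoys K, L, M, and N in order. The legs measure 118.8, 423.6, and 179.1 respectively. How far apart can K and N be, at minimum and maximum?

125.7 ≤ KN ≤ 721.5

The maximum is all hops collinear in one direction: 118.8 + 423.6 + 179.1 = 721.5.
The longest hop is 423.6; the others sum to 297.9. Folding the others back against it leaves at least 423.6 − 297.9 = 125.7.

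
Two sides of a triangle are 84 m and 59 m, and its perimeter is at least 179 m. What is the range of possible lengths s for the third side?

36 ≤ s < 143

Triangle inequality alone gives 25 < s < 143.
The perimeter condition gives s ≥ 179 − 84 − 59 = 36.
Intersecting the two: 36 ≤ s < 143.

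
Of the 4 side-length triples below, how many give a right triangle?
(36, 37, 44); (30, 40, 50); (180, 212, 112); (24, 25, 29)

(36,37,44): 36²+37² = 2665 > 1936 = 44² → acute
(30,40,50): 30²+40² = 2500 = 50² → right
(180,212,112): 112²+180² = 44944 = 212² → right
(24,25,29): 24²+25² = 1201 > 841 = 29² → acute
2 of the 4 are right.

2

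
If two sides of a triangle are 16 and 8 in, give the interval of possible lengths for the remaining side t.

By the triangle inequality, t must be less than 16 + 8 = 24 and greater than |16 − 8| = 8.

8 < t < 24 (in)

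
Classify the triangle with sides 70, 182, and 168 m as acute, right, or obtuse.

right

Compare the square of the longest side to the sum of squares of the other two: 70² + 168² = 33124 = 182².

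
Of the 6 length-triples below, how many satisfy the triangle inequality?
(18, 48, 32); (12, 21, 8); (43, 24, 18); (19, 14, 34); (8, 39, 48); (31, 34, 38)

(18,32,48): 18+32 > 48 → valid
(8,12,21): 8+12 ≤ 21 → not valid
(18,24,43): 18+24 ≤ 43 → not valid
(14,19,34): 14+19 ≤ 34 → not valid
(8,39,48): 8+39 ≤ 48 → not valid
(31,34,38): 31+34 > 38 → valid
2 of the 6 triples form a triangle.

2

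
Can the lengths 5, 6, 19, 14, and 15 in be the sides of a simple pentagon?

A pentagon exists iff every side is shorter than the sum of the others — equivalently, the longest side is less than the sum of the rest.
Longest side 19 < 40 (sum of the remaining 4), so yes.

Yes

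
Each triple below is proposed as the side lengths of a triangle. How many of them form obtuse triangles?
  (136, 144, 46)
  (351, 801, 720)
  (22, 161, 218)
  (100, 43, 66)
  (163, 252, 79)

(136,144,46): 46²+136² = 20612 < 20736 = 144² → obtuse
(351,801,720): 351²+720² = 641601 = 801² → right
(22,161,218): 22+161 ≤ 218, not a triangle
(100,43,66): 43²+66² = 6205 < 10000 = 100² → obtuse
(163,252,79): 79+163 ≤ 252, not a triangle
2 of the 5 are obtuse.

2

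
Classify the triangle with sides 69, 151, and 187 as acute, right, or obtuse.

obtuse

Compare the square of the longest side to the sum of squares of the other two: 69² + 151² = 27562 < 34969 = 187².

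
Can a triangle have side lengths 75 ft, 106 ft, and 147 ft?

Yes

The longest side is 147, and the other two sum to 181.
Since 181 > 147, the triangle inequality holds.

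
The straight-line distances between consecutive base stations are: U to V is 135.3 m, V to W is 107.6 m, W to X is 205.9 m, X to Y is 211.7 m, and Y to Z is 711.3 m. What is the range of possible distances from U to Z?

50.8 ≤ UZ ≤ 1371.8 m

The maximum is all hops collinear in one direction: 135.3 + 107.6 + 205.9 + 211.7 + 711.3 = 1371.8.
The longest hop is 711.3; the others sum to 660.5. Folding the others back against it leaves at least 711.3 − 660.5 = 50.8.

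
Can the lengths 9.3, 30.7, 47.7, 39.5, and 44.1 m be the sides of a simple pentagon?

A pentagon exists iff every side is shorter than the sum of the others — equivalently, the longest side is less than the sum of the rest.
Longest side 47.7 < 123.6 (sum of the remaining 4), so yes.

Yes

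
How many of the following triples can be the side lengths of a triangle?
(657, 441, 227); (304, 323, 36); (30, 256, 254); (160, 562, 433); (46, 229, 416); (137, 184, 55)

5

(227,441,657): 227+441 > 657 → valid
(36,304,323): 36+304 > 323 → valid
(30,254,256): 30+254 > 256 → valid
(160,433,562): 160+433 > 562 → valid
(46,229,416): 46+229 ≤ 416 → not valid
(55,137,184): 55+137 > 184 → valid
5 of the 6 triples form a triangle.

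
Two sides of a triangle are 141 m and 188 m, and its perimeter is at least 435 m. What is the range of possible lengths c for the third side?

106 ≤ c < 329

Triangle inequality alone gives 47 < c < 329.
The perimeter condition gives c ≥ 435 − 141 − 188 = 106.
Intersecting the two: 106 ≤ c < 329.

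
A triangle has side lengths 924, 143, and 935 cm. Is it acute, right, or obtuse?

right

Compare the square of the longest side to the sum of squares of the other two: 143² + 924² = 874225 = 935².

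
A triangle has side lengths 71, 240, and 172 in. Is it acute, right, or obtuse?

Compare the square of the longest side to the sum of squares of the other two: 71² + 172² = 34625 < 57600 = 240².

obtuse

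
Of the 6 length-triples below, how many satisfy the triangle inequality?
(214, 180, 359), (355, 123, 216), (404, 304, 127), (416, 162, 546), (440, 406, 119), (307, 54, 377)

4

(180,214,359): 180+214 > 359 → valid
(123,216,355): 123+216 ≤ 355 → not valid
(127,304,404): 127+304 > 404 → valid
(162,416,546): 162+416 > 546 → valid
(119,406,440): 119+406 > 440 → valid
(54,307,377): 54+307 ≤ 377 → not valid
4 of the 6 triples form a triangle.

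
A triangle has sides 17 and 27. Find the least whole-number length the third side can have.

The third side must be strictly greater than |17 − 27| = 10.
The smallest integer above 10 is 11.

11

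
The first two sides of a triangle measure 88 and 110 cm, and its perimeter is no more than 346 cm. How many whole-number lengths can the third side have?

126

Triangle inequality: 22 < x < 198. Perimeter ≤ 346 gives x ≤ 346 − 88 − 110 = 148.
So 22 < x ≤ 148; integers 23 through 148: 126 values.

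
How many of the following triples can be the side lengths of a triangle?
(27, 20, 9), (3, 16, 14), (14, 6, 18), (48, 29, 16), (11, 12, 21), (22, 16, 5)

(9,20,27): 9+20 > 27 → valid
(3,14,16): 3+14 > 16 → valid
(6,14,18): 6+14 > 18 → valid
(16,29,48): 16+29 ≤ 48 → not valid
(11,12,21): 11+12 > 21 → valid
(5,16,22): 5+16 ≤ 22 → not valid
4 of the 6 triples form a triangle.

4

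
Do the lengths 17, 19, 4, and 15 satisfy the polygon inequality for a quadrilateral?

A quadrilateral exists iff every side is shorter than the sum of the others — equivalently, the longest side is less than the sum of the rest.
Longest side 19 < 36 (sum of the remaining 3), so yes.

Yes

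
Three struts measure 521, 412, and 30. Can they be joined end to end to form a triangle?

No

The longest side is 521, but the other two sum to only 442.
442 < 521, so the triangle inequality fails.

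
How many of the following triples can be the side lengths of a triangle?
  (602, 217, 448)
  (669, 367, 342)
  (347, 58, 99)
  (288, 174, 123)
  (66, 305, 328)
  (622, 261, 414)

(217,448,602): 217+448 > 602 → valid
(342,367,669): 342+367 > 669 → valid
(58,99,347): 58+99 ≤ 347 → not valid
(123,174,288): 123+174 > 288 → valid
(66,305,328): 66+305 > 328 → valid
(261,414,622): 261+414 > 622 → valid
5 of the 6 triples form a triangle.

5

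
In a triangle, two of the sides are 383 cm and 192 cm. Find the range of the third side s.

191 < s < 575

By the triangle inequality, s must be less than 383 + 192 = 575 and greater than |383 − 192| = 191.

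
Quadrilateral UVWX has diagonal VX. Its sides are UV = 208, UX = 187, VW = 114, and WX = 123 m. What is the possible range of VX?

From triangle UVX: |208 − 187| < VX < 208 + 187, i.e. 21 < VX < 395.
From triangle WVX: 9 < VX < 237.
Both must hold, so VX lies in the intersection.

21 < VX < 237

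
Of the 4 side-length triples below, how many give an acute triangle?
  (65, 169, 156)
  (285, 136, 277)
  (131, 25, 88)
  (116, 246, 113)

(65,169,156): 65²+156² = 28561 = 169² → right
(285,136,277): 136²+277² = 95225 > 81225 = 285² → acute
(131,25,88): 25+88 ≤ 131, not a triangle
(116,246,113): 113+116 ≤ 246, not a triangle
1 of the 4 is acute.

1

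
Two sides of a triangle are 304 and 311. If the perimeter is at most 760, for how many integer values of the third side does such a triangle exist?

138

Triangle inequality: 7 < x < 615. Perimeter ≤ 760 gives x ≤ 760 − 304 − 311 = 145.
So 7 < x ≤ 145; integers 8 through 145: 138 values.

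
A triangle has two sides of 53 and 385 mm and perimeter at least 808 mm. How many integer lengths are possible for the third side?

Triangle inequality: 332 < x < 438. Perimeter ≥ 808 gives x ≥ 808 − 53 − 385 = 370.
So 370 ≤ x < 438; integers 370 through 437: 68 values.

68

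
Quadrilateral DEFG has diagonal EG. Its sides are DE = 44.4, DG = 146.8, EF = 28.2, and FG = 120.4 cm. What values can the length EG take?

102.4 < EG < 148.6

From triangle DEG: |44.4 − 146.8| < EG < 44.4 + 146.8, i.e. 102.4 < EG < 191.2.
From triangle FEG: 92.2 < EG < 148.6.
Both must hold, so EG lies in the intersection.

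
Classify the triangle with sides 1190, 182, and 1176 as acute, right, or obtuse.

Compare the square of the longest side to the sum of squares of the other two: 182² + 1176² = 1416100 = 1190².

right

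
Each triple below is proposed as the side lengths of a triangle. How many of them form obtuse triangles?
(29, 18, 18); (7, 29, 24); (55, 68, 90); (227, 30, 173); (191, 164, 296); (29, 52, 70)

5

(29,18,18): 18²+18² = 648 < 841 = 29² → obtuse
(7,29,24): 7²+24² = 625 < 841 = 29² → obtuse
(55,68,90): 55²+68² = 7649 < 8100 = 90² → obtuse
(227,30,173): 30+173 ≤ 227, not a triangle
(191,164,296): 164²+191² = 63377 < 87616 = 296² → obtuse
(29,52,70): 29²+52² = 3545 < 4900 = 70² → obtuse
5 of the 6 are obtuse.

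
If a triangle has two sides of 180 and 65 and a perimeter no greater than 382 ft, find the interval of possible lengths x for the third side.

Triangle inequality alone gives 115 < x < 245.
The perimeter condition gives x ≤ 382 − 180 − 65 = 137.
Intersecting the two: 115 < x ≤ 137.

115 < x ≤ 137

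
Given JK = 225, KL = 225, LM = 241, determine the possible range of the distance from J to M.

The maximum is all hops collinear in one direction: 225 + 225 + 241 = 691.
The longest hop is 241; the others sum to 450. Since 241 ≤ 450, the path can fold back on itself completely, so the minimum distance is 0.

0 ≤ JM ≤ 691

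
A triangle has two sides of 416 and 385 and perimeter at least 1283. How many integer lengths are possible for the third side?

Triangle inequality: 31 < x < 801. Perimeter ≥ 1283 gives x ≥ 1283 − 416 − 385 = 482.
So 482 ≤ x < 801; integers 482 through 800: 319 values.

319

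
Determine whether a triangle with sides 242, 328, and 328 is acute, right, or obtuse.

acute

Compare the square of the longest side to the sum of squares of the other two: 242² + 328² = 166148 > 107584 = 328².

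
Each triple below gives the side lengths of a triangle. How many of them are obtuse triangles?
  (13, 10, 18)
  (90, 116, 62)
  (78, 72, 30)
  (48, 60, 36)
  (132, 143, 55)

(13,10,18): 10²+13² = 269 < 324 = 18² → obtuse
(90,116,62): 62²+90² = 11944 < 13456 = 116² → obtuse
(78,72,30): 30²+72² = 6084 = 78² → right
(48,60,36): 36²+48² = 3600 = 60² → right
(132,143,55): 55²+132² = 20449 = 143² → right
2 of the 5 are obtuse.

2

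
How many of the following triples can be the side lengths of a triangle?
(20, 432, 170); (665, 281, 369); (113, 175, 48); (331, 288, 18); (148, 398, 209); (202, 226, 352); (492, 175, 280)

(20,170,432): 20+170 ≤ 432 → not valid
(281,369,665): 281+369 ≤ 665 → not valid
(48,113,175): 48+113 ≤ 175 → not valid
(18,288,331): 18+288 ≤ 331 → not valid
(148,209,398): 148+209 ≤ 398 → not valid
(202,226,352): 202+226 > 352 → valid
(175,280,492): 175+280 ≤ 492 → not valid
1 of the 7 triples forms a triangle.

1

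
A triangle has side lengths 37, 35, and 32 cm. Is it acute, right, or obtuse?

acute

Compare the square of the longest side to the sum of squares of the other two: 32² + 35² = 2249 > 1369 = 37².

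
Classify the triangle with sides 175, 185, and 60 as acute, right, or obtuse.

right

Compare the square of the longest side to the sum of squares of the other two: 60² + 175² = 34225 = 185².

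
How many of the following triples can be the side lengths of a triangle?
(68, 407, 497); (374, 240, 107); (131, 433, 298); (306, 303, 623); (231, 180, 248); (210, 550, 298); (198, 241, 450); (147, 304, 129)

(68,407,497): 68+407 ≤ 497 → not valid
(107,240,374): 107+240 ≤ 374 → not valid
(131,298,433): 131+298 ≤ 433 → not valid
(303,306,623): 303+306 ≤ 623 → not valid
(180,231,248): 180+231 > 248 → valid
(210,298,550): 210+298 ≤ 550 → not valid
(198,241,450): 198+241 ≤ 450 → not valid
(129,147,304): 129+147 ≤ 304 → not valid
1 of the 8 triples forms a triangle.

1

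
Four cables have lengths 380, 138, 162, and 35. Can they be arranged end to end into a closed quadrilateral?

No

For a quadrilateral, each side must be shorter than the sum of the others.
Here the longest side is 380, but the remaining 3 sides sum to only 335.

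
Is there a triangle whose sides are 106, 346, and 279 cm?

Yes

The longest side is 346, and the other two sum to 385.
Since 385 > 346, the triangle inequality holds.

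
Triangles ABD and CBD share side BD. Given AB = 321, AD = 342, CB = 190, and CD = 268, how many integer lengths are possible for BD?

From triangle ABD: 21 < BD < 663.
From triangle CBD: 78 < BD < 458.
Intersection: 78 < BD < 458, so integers 79 through 457: 379 values.

379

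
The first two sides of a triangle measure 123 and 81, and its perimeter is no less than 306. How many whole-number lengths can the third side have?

Triangle inequality: 42 < x < 204. Perimeter ≥ 306 gives x ≥ 306 − 123 − 81 = 102.
So 102 ≤ x < 204; integers 102 through 203: 102 values.

102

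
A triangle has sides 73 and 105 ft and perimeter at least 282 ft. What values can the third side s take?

Triangle inequality alone gives 32 < s < 178.
The perimeter condition gives s ≥ 282 − 73 − 105 = 104.
Intersecting the two: 104 ≤ s < 178.

104 ≤ s < 178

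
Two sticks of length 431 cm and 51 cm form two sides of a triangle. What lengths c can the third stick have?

By the triangle inequality, c must be less than 431 + 51 = 482 and greater than |431 − 51| = 380.

380 < c < 482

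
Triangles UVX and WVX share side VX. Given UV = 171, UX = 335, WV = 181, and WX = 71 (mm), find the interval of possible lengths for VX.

From triangle UVX: |171 − 335| < VX < 171 + 335, i.e. 164 < VX < 506.
From triangle WVX: 110 < VX < 252.
Both must hold, so VX lies in the intersection.

164 < VX < 252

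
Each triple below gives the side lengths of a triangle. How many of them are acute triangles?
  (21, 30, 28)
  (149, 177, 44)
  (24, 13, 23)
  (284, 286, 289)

(21,30,28): 21²+28² = 1225 > 900 = 30² → acute
(149,177,44): 44²+149² = 24137 < 31329 = 177² → obtuse
(24,13,23): 13²+23² = 698 > 576 = 24² → acute
(284,286,289): 284²+286² = 162452 > 83521 = 289² → acute
3 of the 4 are acute.

3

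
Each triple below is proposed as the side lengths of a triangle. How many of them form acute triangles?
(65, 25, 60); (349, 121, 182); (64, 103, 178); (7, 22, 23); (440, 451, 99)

1

(65,25,60): 25²+60² = 4225 = 65² → right
(349,121,182): 121+182 ≤ 349, not a triangle
(64,103,178): 64+103 ≤ 178, not a triangle
(7,22,23): 7²+22² = 533 > 529 = 23² → acute
(440,451,99): 99²+440² = 203401 = 451² → right
1 of the 5 is acute.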